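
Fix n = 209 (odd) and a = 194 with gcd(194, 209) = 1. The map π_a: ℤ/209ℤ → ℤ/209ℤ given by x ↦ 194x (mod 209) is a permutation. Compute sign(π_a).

-1

Start at x=5: 5 → 134 → 80 → 54 → 26 → 28 → 207 → … (one orbit).
Cycle lengths of π_194 on ℤ/209ℤ: [90, 90, 10, 9, 9, 1]; 6 cycles in total.
With 6 cycles on 209 points, sign = (−1)^{209−6} = -1.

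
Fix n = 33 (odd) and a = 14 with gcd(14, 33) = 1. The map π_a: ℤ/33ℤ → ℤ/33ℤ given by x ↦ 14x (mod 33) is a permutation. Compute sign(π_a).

Orbit of 5 under x↦14x: [5, 4, 23, 25, 20, 16, 26]… (length divides ord_33(14)).
Cycle lengths of π_14 on ℤ/33ℤ: [10, 10, 5, 5, 2, 1]; 6 cycles in total.
6 cycles on 33: each ℓ→(−1)^(ℓ−1), product (−1)^27 = -1.

-1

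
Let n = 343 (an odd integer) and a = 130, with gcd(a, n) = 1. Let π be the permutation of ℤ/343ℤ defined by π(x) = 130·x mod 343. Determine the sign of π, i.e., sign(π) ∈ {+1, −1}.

+1

Orbit of 295 under x↦130x: [295, 277, 338, 36, 221, 261, 316]… (length divides ord_343(130)).
Decompose π into cycles: lengths [147, 147, 21, 21, 3, 3, 1] (7 cycles, including the fixed point 0).
sign(π) = (−1)^{n − #cycles} = (−1)^{343−7} = (−1)^336 = +1.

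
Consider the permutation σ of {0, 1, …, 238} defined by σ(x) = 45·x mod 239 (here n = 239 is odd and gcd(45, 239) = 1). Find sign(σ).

+1

Orbit of 6 under x↦45x: [6, 31, 200, 157, 134, 55, 85]… (length divides ord_239(45)).
Cycle lengths of π_45 on ℤ/239ℤ: [119, 119, 1]; 3 cycles in total.
Σ(ℓ_i−1) = 239−3 = 236; sign = (−1)^236 = +1.
The Jacobi symbol (45|239) = +1 (Zolotarev) agrees.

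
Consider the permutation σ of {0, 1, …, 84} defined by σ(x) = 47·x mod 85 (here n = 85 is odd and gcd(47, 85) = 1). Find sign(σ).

Trace 47: π^k(47) = [47, 84, 38, 1] for k=0..3.
Cycle lengths of π_47 on ℤ/85ℤ: [4, 4, 4, 4, 4, 4, 4, 4, 4, 4, 4, 4, 4, 4, 4, 4, 4, 4, 4, 4, 4, 1]; 22 cycles in total.
With 22 cycles on 85 points, sign = (−1)^{85−22} = -1.
Zolotarev: (47|85) = -1, matching the cycle-count sign.

-1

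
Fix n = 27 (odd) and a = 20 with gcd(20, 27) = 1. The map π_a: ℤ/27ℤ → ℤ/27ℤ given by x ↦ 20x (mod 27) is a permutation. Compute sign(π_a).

Trace 5: π^k(5) = [5, 19, 2, 13, 17, 16, 23] for k=0..6.
π_20 has 4 disjoint cycles with lengths [18, 6, 2, 1] on {0,…,26}.
With 4 cycles on 27 points, sign = (−1)^{27−4} = -1.
Via Zolotarev, sign(π_{20}) = (20|27) = -1.

-1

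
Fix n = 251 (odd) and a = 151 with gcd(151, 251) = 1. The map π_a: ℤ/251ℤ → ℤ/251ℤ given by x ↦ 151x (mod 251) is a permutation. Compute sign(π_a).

Trace 204: π^k(204) = [204, 182, 123, 250, 100, 40, 16] for k=0..6.
Cycle lengths of π_151 on ℤ/251ℤ: [50, 50, 50, 50, 50, 1]; 6 cycles in total.
6 cycles on 251: each ℓ→(−1)^(ℓ−1), product (−1)^245 = -1.
Zolotarev: (151|251) = -1, matching the cycle-count sign.

-1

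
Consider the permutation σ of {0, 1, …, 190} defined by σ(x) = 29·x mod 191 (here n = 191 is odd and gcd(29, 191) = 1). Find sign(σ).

-1

Orbit of 66 under x↦29x: [66, 4, 116, 117, 146, 32, 164]… (length divides ord_191(29)).
Cycle type of π: 190 + 1; total 2 cycles.
sign(π) = (−1)^{n − #cycles} = (−1)^{191−2} = (−1)^189 = -1.
The Jacobi symbol (29|191) = -1 (Zolotarev) agrees.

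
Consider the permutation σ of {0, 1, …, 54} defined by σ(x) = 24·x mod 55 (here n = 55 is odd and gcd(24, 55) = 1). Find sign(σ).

Start at x=31: 31 → 29 → 36 → 39 → 1 → 24 → 26 → … (one orbit).
The orbit structure of x ↦ 24x mod 55: 8 orbits of sizes [10, 10, 10, 10, 10, 2, 2, 1].
With 8 cycles on 55 points, sign = (−1)^{55−8} = -1.
Zolotarev: (24|55) = -1, matching the cycle-count sign.

-1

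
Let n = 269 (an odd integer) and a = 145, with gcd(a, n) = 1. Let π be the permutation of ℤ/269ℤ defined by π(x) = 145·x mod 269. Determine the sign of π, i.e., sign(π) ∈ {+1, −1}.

Trace 79: π^k(79) = [79, 157, 169, 26, 4, 42, 172] for k=0..6.
The orbit structure of x ↦ 145x mod 269: 2 orbits of sizes [268, 1].
269 − 2 = 267 transpositions; sign(π) = (−1)^267 = -1.
Check: (145/269) = -1 by Zolotarev.

-1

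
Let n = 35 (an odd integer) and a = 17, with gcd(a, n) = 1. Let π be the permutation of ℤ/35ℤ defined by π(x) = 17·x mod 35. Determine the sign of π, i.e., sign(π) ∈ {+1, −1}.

Start at x=33: 33 → 1 → 17 → 9 → 13 → 11 → 12 → … (one orbit).
5 cycles of lengths [12, 12, 6, 4, 1].
With 5 cycles on 35 points, sign = (−1)^{35−5} = +1.
Via Zolotarev, sign(π_{17}) = (17|35) = +1.

+1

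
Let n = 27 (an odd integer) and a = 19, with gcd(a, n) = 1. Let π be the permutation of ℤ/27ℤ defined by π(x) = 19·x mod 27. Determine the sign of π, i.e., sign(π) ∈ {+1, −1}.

+1

Trace 1: π^k(1) = [1, 19, 10] for k=0..2.
Decompose π into cycles: lengths [3, 3, 3, 3, 3, 3, 1, 1, 1, 1, 1, 1, 1, 1, 1] (15 cycles, including the fixed point 0).
15 cycles on 27: each ℓ→(−1)^(ℓ−1), product (−1)^12 = +1.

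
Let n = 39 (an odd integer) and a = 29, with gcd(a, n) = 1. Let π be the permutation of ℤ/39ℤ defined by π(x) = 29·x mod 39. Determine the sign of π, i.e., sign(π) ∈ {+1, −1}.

Start at x=29: 29 → 22 → 14 → 16 → 35 → 1 → 29 (one orbit).
The orbit structure of x ↦ 29x mod 39: 10 orbits of sizes [6, 6, 6, 6, 3, 3, 3, 3, 2, 1].
sign(π) = (−1)^{n − #cycles} = (−1)^{39−10} = (−1)^29 = -1.
The Jacobi symbol (29|39) = -1 (Zolotarev) agrees.

-1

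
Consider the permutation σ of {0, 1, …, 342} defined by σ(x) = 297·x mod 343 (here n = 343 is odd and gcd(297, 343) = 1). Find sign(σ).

Start at x=201: 201 → 15 → 339 → 184 → 111 → 39 → 264 → … (one orbit).
Cycle lengths of π_297 on ℤ/343ℤ: [294, 42, 6, 1]; 4 cycles in total.
Σ(ℓ_i−1) = 343−4 = 339; sign = (−1)^339 = -1.

-1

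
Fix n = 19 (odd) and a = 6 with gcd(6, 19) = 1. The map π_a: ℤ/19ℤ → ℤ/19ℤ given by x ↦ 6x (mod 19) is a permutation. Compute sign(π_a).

Orbit of 16 under x↦6x: [16, 1, 6, 17, 7, 4, 5]… (length divides ord_19(6)).
π_6 has 3 disjoint cycles with lengths [9, 9, 1] on {0,…,18}.
With 3 cycles on 19 points, sign = (−1)^{19−3} = +1.
Zolotarev: (6|19) = +1, matching the cycle-count sign.

+1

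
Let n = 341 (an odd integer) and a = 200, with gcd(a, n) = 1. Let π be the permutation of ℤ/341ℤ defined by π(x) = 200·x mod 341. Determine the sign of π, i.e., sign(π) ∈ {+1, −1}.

Trace 1: π^k(1) = [1, 200, 103, 140, 38, 98, 163] for k=0..6.
Cycle type of π: 30×10 + 15×2 + 10 + 1; total 14 cycles.
n − c = 341 − 14 = 327; sign = (−1)^327 = -1.
The Jacobi symbol (200|341) = -1 (Zolotarev) agrees.

-1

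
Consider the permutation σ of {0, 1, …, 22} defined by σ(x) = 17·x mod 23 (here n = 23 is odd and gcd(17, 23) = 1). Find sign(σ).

Trace 9: π^k(9) = [9, 15, 2, 11, 3, 5, 16] for k=0..6.
Cycle type of π: 22 + 1; total 2 cycles.
With 2 cycles on 23 points, sign = (−1)^{23−2} = -1.
Check: (17/23) = -1 by Zolotarev.

-1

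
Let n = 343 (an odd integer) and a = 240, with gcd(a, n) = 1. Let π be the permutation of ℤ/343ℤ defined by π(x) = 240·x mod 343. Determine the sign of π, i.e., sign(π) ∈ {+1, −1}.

+1

Start at x=204: 204 → 254 → 249 → 78 → 198 → 186 → 50 → … (one orbit).
Cycle lengths of π_240 on ℤ/343ℤ: [147, 147, 21, 21, 3, 3, 1]; 7 cycles in total.
n − c = 343 − 7 = 336; sign = (−1)^336 = +1.
The Jacobi symbol (240|343) = +1 (Zolotarev) agrees.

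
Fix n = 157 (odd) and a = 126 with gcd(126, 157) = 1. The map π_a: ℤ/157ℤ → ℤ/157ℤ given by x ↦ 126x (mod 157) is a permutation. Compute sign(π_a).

+1

Orbit of 14 under x↦126x: [14, 37, 109, 75, 30, 12, 99]… (length divides ord_157(126)).
Cycle type of π: 39×4 + 1; total 5 cycles.
5 cycles on 157: each ℓ→(−1)^(ℓ−1), product (−1)^152 = +1.
Via Zolotarev, sign(π_{126}) = (126|157) = +1.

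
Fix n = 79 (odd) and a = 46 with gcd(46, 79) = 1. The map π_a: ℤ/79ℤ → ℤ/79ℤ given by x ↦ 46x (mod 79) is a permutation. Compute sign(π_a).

+1

Trace 8: π^k(8) = [8, 52, 22, 64, 21, 18, 38] for k=0..6.
The orbit structure of x ↦ 46x mod 79: 7 orbits of sizes [13, 13, 13, 13, 13, 13, 1].
With 7 cycles on 79 points, sign = (−1)^{79−7} = +1.
Via Zolotarev, sign(π_{46}) = (46|79) = +1.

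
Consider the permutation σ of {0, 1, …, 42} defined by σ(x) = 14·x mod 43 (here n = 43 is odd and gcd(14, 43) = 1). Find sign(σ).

+1

Orbit of 23 under x↦14x: [23, 21, 36, 31, 4, 13, 10]… (length divides ord_43(14)).
3 cycles of lengths [21, 21, 1].
Σ(ℓ_i−1) = 43−3 = 40; sign = (−1)^40 = +1.
Zolotarev: (14|43) = +1, matching the cycle-count sign.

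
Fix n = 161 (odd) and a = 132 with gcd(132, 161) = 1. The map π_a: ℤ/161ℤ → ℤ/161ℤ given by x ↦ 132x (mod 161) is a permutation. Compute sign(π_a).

Orbit of 127 under x↦132x: [127, 20, 64, 76, 50, 160, 29]… (length divides ord_161(132)).
11 cycles of lengths [22, 22, 22, 22, 22, 22, 22, 2, 2, 2, 1].
161 − 11 = 150 transpositions; sign(π) = (−1)^150 = +1.
(132|161)_J = +1 (Zolotarev's lemma cross-check).

+1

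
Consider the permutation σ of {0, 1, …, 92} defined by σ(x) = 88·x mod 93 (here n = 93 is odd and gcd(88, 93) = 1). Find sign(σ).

-1

Start at x=37: 37 → 1 → 88 → 25 → 61 → 67 → 37 (one orbit).
π_88 has 18 disjoint cycles with lengths [6, 6, 6, 6, 6, 6, 6, 6, 6, 6, 6, 6, 6, 6, 6, 1, 1, 1] on {0,…,92}.
Σ(ℓ_i−1) = 93−18 = 75; sign = (−1)^75 = -1.
(88|93)_J = -1 (Zolotarev's lemma cross-check).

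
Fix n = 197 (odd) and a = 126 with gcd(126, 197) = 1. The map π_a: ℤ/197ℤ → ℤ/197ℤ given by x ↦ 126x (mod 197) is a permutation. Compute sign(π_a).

-1

Start at x=51: 51 → 122 → 6 → 165 → 105 → 31 → 163 → … (one orbit).
Cycle type of π: 196 + 1; total 2 cycles.
Σ(ℓ_i−1) = 197−2 = 195; sign = (−1)^195 = -1.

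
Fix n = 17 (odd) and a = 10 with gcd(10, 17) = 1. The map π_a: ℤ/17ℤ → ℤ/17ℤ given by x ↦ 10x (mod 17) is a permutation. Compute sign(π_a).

-1

Orbit of 8 under x↦10x: [8, 12, 1, 10, 15, 14, 4]… (length divides ord_17(10)).
Cycle lengths of π_10 on ℤ/17ℤ: [16, 1]; 2 cycles in total.
sign(π) = (−1)^{n − #cycles} = (−1)^{17−2} = (−1)^15 = -1.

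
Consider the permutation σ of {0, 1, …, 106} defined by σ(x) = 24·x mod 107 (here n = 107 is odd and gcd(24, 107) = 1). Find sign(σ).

-1

Orbit of 68 under x↦24x: [68, 27, 6, 37, 32, 19, 28]… (length divides ord_107(24)).
Cycle type of π: 106 + 1; total 2 cycles.
Σ(ℓ_i−1) = 107−2 = 105; sign = (−1)^105 = -1.
The Jacobi symbol (24|107) = -1 (Zolotarev) agrees.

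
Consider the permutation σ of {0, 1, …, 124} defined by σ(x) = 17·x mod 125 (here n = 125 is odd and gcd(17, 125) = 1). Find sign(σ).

Orbit of 17 under x↦17x: [17, 39, 38, 21, 107, 69, 48]… (length divides ord_125(17)).
Decompose π into cycles: lengths [100, 20, 4, 1] (4 cycles, including the fixed point 0).
With 4 cycles on 125 points, sign = (−1)^{125−4} = -1.
The Jacobi symbol (17|125) = -1 (Zolotarev) agrees.

-1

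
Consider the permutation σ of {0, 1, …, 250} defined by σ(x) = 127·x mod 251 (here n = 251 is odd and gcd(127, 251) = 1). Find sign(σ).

Start at x=47: 47 → 196 → 43 → 190 → 34 → 51 → 202 → … (one orbit).
Decompose π into cycles: lengths [250, 1] (2 cycles, including the fixed point 0).
sign(π) = (−1)^{n − #cycles} = (−1)^{251−2} = (−1)^249 = -1.

-1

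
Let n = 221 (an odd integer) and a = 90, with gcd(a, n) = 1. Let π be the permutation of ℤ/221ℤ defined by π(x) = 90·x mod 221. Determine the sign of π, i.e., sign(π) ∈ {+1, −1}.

Trace 157: π^k(157) = [157, 207, 66, 194, 1, 90, 144] for k=0..6.
Decompose π into cycles: lengths [16, 16, 16, 16, 16, 16, 16, 16, 16, 16, 16, 16, 16, 2, 2, 2, 2, 2, 2, 1] (20 cycles, including the fixed point 0).
Σ(ℓ_i−1) = 221−20 = 201; sign = (−1)^201 = -1.

-1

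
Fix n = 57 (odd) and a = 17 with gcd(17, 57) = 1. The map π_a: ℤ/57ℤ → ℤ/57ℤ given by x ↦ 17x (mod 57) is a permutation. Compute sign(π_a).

-1

Start at x=1: 1 → 17 → 4 → 11 → 16 → 44 → 7 → … (one orbit).
6 cycles of lengths [18, 18, 9, 9, 2, 1].
6 cycles on 57: each ℓ→(−1)^(ℓ−1), product (−1)^51 = -1.
Check: (17/57) = -1 by Zolotarev.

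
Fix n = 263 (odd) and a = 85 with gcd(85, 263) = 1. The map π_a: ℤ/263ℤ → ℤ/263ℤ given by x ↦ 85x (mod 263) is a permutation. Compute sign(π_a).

Start at x=7: 7 → 69 → 79 → 140 → 65 → 2 → 170 → … (one orbit).
π_85 has 2 disjoint cycles with lengths [262, 1] on {0,…,262}.
263 − 2 = 261 transpositions; sign(π) = (−1)^261 = -1.
Zolotarev: (85|263) = -1, matching the cycle-count sign.

-1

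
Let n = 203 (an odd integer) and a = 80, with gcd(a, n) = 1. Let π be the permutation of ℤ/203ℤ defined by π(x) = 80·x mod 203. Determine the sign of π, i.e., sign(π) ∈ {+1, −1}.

Trace 30: π^k(30) = [30, 167, 165, 5, 197, 129, 170] for k=0..6.
8 cycles of lengths [42, 42, 42, 42, 14, 14, 6, 1].
n − c = 203 − 8 = 195; sign = (−1)^195 = -1.

-1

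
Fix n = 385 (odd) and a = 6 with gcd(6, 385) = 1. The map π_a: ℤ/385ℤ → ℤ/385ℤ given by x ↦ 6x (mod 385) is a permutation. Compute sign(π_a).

+1

Trace 6: π^k(6) = [6, 36, 216, 141, 76, 71, 41] for k=0..6.
55 cycles of lengths [10, 10, 10, 10, 10, 10, 10, 10, 10, 10, 10, 10, 10, 10, 10, 10, 10, 10, 10, 10, 10, 10, 10, 10, 10, 10, 10, 10, 10, 10, 10, 10, 10, 10, 10, 2, 2, 2, 2, 2, 2, 2, 2, 2, 2, 2, 2, 2, 2, 2, 1, 1, 1, 1, 1].
Σ(ℓ_i−1) = 385−55 = 330; sign = (−1)^330 = +1.
(6|385)_J = +1 (Zolotarev's lemma cross-check).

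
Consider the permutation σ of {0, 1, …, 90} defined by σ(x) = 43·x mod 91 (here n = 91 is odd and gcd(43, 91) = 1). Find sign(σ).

Start at x=22: 22 → 36 → 1 → 43 → 29 → 64 → 22 (one orbit).
Cycle type of π: 6×14 + 1×7; total 21 cycles.
sign(π) = (−1)^{n − #cycles} = (−1)^{91−21} = (−1)^70 = +1.
The Jacobi symbol (43|91) = +1 (Zolotarev) agrees.

+1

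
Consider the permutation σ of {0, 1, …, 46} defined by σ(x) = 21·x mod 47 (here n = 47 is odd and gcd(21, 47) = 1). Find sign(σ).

Orbit of 36 under x↦21x: [36, 4, 37, 25, 8, 27, 3]… (length divides ord_47(21)).
Cycle lengths of π_21 on ℤ/47ℤ: [23, 23, 1]; 3 cycles in total.
Σ(ℓ_i−1) = 47−3 = 44; sign = (−1)^44 = +1.

+1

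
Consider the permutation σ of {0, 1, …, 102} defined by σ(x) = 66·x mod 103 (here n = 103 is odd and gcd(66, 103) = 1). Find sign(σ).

Start at x=13: 13 → 34 → 81 → 93 → 61 → 9 → 79 → … (one orbit).
Decompose π into cycles: lengths [17, 17, 17, 17, 17, 17, 1] (7 cycles, including the fixed point 0).
103 − 7 = 96 transpositions; sign(π) = (−1)^96 = +1.
The Jacobi symbol (66|103) = +1 (Zolotarev) agrees.

+1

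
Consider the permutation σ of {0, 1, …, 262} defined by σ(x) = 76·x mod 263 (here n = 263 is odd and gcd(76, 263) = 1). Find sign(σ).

-1

Orbit of 212 under x↦76x: [212, 69, 247, 99, 160, 62, 241]… (length divides ord_263(76)).
π_76 has 2 disjoint cycles with lengths [262, 1] on {0,…,262}.
n − c = 263 − 2 = 261; sign = (−1)^261 = -1.
(76|263)_J = -1 (Zolotarev's lemma cross-check).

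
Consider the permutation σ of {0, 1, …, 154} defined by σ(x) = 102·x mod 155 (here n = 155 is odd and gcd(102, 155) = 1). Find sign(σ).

-1

Start at x=131: 131 → 32 → 9 → 143 → 16 → 82 → 149 → … (one orbit).
Cycle type of π: 60×2 + 15×2 + 4 + 1; total 6 cycles.
Σ(ℓ_i−1) = 155−6 = 149; sign = (−1)^149 = -1.
The Jacobi symbol (102|155) = -1 (Zolotarev) agrees.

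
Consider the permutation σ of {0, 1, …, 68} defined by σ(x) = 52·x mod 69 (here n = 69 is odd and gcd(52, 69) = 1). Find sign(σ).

Trace 55: π^k(55) = [55, 31, 25, 58, 49, 64, 16] for k=0..6.
π_52 has 9 disjoint cycles with lengths [11, 11, 11, 11, 11, 11, 1, 1, 1] on {0,…,68}.
n − c = 69 − 9 = 60; sign = (−1)^60 = +1.
The Jacobi symbol (52|69) = +1 (Zolotarev) agrees.

+1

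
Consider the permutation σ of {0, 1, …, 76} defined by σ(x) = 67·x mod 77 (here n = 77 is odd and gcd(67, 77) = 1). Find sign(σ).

Trace 67: π^k(67) = [67, 23, 1] for k=0..2.
Decompose π into cycles: lengths [3, 3, 3, 3, 3, 3, 3, 3, 3, 3, 3, 3, 3, 3, 3, 3, 3, 3, 3, 3, 3, 3, 1, 1, 1, 1, 1, 1, 1, 1, 1, 1, 1] (33 cycles, including the fixed point 0).
Σ(ℓ_i−1) = 77−33 = 44; sign = (−1)^44 = +1.
The Jacobi symbol (67|77) = +1 (Zolotarev) agrees.

+1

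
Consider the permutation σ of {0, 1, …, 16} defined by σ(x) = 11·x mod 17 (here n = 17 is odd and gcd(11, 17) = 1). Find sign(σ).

Orbit of 5 under x↦11x: [5, 4, 10, 8, 3, 16, 6]… (length divides ord_17(11)).
π_11 has 2 disjoint cycles with lengths [16, 1] on {0,…,16}.
17 − 2 = 15 transpositions; sign(π) = (−1)^15 = -1.
Zolotarev: (11|17) = -1, matching the cycle-count sign.

-1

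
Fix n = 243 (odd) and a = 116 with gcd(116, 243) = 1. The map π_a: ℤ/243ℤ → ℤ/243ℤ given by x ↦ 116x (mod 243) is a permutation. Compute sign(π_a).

Start at x=226: 226 → 215 → 154 → 125 → 163 → 197 → 10 → … (one orbit).
Cycle lengths of π_116 on ℤ/243ℤ: [54, 54, 54, 18, 18, 18, 6, 6, 6, 2, 2, 2, 2, 1]; 14 cycles in total.
sign(π) = (−1)^{n − #cycles} = (−1)^{243−14} = (−1)^229 = -1.
Via Zolotarev, sign(π_{116}) = (116|243) = -1.

-1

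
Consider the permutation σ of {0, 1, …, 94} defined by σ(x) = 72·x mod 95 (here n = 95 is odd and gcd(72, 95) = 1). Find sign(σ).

Start at x=18: 18 → 61 → 22 → 64 → 48 → 36 → 27 → … (one orbit).
Cycle type of π: 36×2 + 18 + 4 + 1; total 5 cycles.
5 cycles on 95: each ℓ→(−1)^(ℓ−1), product (−1)^90 = +1.
The Jacobi symbol (72|95) = +1 (Zolotarev) agrees.

+1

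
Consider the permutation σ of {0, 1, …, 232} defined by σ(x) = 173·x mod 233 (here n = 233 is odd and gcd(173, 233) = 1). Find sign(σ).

Start at x=162: 162 → 66 → 1 → 173 → 105 → 224 → 74 → … (one orbit).
3 cycles of lengths [116, 116, 1].
3 cycles on 233: each ℓ→(−1)^(ℓ−1), product (−1)^230 = +1.

+1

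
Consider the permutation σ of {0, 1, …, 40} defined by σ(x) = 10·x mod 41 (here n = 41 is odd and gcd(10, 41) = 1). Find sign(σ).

+1

Trace 37: π^k(37) = [37, 1, 10, 18, 16] for k=0..4.
Cycle lengths of π_10 on ℤ/41ℤ: [5, 5, 5, 5, 5, 5, 5, 5, 1]; 9 cycles in total.
With 9 cycles on 41 points, sign = (−1)^{41−9} = +1.
Via Zolotarev, sign(π_{10}) = (10|41) = +1.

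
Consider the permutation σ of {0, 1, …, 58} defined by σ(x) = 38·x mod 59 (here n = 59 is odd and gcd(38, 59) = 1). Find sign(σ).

-1

Orbit of 43 under x↦38x: [43, 41, 24, 27, 23, 48, 54]… (length divides ord_59(38)).
Cycle lengths of π_38 on ℤ/59ℤ: [58, 1]; 2 cycles in total.
Σ(ℓ_i−1) = 59−2 = 57; sign = (−1)^57 = -1.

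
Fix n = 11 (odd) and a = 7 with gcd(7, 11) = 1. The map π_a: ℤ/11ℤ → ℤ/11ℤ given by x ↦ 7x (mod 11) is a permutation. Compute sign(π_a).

Orbit of 8 under x↦7x: [8, 1, 7, 5, 2, 3, 10]… (length divides ord_11(7)).
2 cycles of lengths [10, 1].
With 2 cycles on 11 points, sign = (−1)^{11−2} = -1.
(7|11)_J = -1 (Zolotarev's lemma cross-check).

-1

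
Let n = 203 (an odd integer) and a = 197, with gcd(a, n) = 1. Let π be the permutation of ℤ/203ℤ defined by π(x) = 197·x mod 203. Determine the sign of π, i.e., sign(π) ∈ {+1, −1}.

Orbit of 1 under x↦197x: [1, 197, 36, 190, 78, 141, 169]… (length divides ord_203(197)).
Cycle lengths of π_197 on ℤ/203ℤ: [7, 7, 7, 7, 7, 7, 7, 7, 7, 7, 7, 7, 7, 7, 7, 7, 7, 7, 7, 7, 7, 7, 7, 7, 7, 7, 7, 7, 1, 1, 1, 1, 1, 1, 1]; 35 cycles in total.
Σ(ℓ_i−1) = 203−35 = 168; sign = (−1)^168 = +1.
Check: (197/203) = +1 by Zolotarev.

+1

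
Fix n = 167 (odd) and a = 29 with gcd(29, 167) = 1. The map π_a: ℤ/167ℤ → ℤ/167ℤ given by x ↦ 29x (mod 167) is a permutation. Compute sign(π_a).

+1

Start at x=147: 147 → 88 → 47 → 27 → 115 → 162 → 22 → … (one orbit).
π_29 has 3 disjoint cycles with lengths [83, 83, 1] on {0,…,166}.
Σ(ℓ_i−1) = 167−3 = 164; sign = (−1)^164 = +1.
Zolotarev: (29|167) = +1, matching the cycle-count sign.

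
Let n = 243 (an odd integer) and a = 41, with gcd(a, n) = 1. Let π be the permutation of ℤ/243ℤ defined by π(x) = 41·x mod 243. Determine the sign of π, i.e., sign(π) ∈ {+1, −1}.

Orbit of 136 under x↦41x: [136, 230, 196, 17, 211, 146, 154]… (length divides ord_243(41)).
6 cycles of lengths [162, 54, 18, 6, 2, 1].
n − c = 243 − 6 = 237; sign = (−1)^237 = -1.
The Jacobi symbol (41|243) = -1 (Zolotarev) agrees.

-1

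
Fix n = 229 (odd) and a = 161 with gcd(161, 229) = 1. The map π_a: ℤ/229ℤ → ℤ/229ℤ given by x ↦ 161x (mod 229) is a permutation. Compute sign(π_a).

+1

Orbit of 203 under x↦161x: [203, 165, 1, 161, 44, 214, 104]… (length divides ord_229(161)).
Decompose π into cycles: lengths [19, 19, 19, 19, 19, 19, 19, 19, 19, 19, 19, 19, 1] (13 cycles, including the fixed point 0).
13 cycles on 229: each ℓ→(−1)^(ℓ−1), product (−1)^216 = +1.
The Jacobi symbol (161|229) = +1 (Zolotarev) agrees.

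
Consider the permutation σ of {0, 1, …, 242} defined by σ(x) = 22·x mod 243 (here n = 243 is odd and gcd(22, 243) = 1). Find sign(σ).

+1

Trace 40: π^k(40) = [40, 151, 163, 184, 160, 118, 166] for k=0..6.
π_22 has 11 disjoint cycles with lengths [81, 81, 27, 27, 9, 9, 3, 3, 1, 1, 1] on {0,…,242}.
11 cycles on 243: each ℓ→(−1)^(ℓ−1), product (−1)^232 = +1.
Via Zolotarev, sign(π_{22}) = (22|243) = +1.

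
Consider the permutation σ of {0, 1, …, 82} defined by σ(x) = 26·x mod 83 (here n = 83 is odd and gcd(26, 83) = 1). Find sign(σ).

Start at x=31: 31 → 59 → 40 → 44 → 65 → 30 → 33 → … (one orbit).
π_26 has 3 disjoint cycles with lengths [41, 41, 1] on {0,…,82}.
Σ(ℓ_i−1) = 83−3 = 80; sign = (−1)^80 = +1.
Check: (26/83) = +1 by Zolotarev.

+1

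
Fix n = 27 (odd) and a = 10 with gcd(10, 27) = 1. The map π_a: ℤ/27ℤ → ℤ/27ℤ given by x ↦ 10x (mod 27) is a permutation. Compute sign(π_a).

Trace 10: π^k(10) = [10, 19, 1] for k=0..2.
Cycle type of π: 3×6 + 1×9; total 15 cycles.
Σ(ℓ_i−1) = 27−15 = 12; sign = (−1)^12 = +1.
Via Zolotarev, sign(π_{10}) = (10|27) = +1.

+1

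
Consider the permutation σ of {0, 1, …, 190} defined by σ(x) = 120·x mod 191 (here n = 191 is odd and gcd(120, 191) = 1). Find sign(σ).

+1

Orbit of 177 under x↦120x: [177, 39, 96, 60, 133, 107, 43]… (length divides ord_191(120)).
Decompose π into cycles: lengths [95, 95, 1] (3 cycles, including the fixed point 0).
n − c = 191 − 3 = 188; sign = (−1)^188 = +1.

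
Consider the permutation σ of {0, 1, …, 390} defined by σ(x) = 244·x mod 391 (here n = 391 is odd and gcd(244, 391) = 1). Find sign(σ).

+1

Trace 99: π^k(99) = [99, 305, 130, 49, 226, 13, 44] for k=0..6.
5 cycles of lengths [176, 176, 22, 16, 1].
5 cycles on 391: each ℓ→(−1)^(ℓ−1), product (−1)^386 = +1.
Zolotarev: (244|391) = +1, matching the cycle-count sign.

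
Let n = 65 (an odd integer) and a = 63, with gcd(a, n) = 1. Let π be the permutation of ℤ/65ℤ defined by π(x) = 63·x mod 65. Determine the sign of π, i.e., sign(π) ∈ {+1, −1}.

Start at x=32: 32 → 1 → 63 → 4 → 57 → 16 → 33 → … (one orbit).
π_63 has 7 disjoint cycles with lengths [12, 12, 12, 12, 12, 4, 1] on {0,…,64}.
With 7 cycles on 65 points, sign = (−1)^{65−7} = +1.
Zolotarev: (63|65) = +1, matching the cycle-count sign.

+1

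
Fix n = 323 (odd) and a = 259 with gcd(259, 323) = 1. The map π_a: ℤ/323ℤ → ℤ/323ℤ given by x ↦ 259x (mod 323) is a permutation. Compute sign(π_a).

-1

Trace 259: π^k(259) = [259, 220, 132, 273, 293, 305, 183] for k=0..6.
Cycle type of π: 12×24 + 6×3 + 4×4 + 1; total 32 cycles.
323 − 32 = 291 transpositions; sign(π) = (−1)^291 = -1.
(259|323)_J = -1 (Zolotarev's lemma cross-check).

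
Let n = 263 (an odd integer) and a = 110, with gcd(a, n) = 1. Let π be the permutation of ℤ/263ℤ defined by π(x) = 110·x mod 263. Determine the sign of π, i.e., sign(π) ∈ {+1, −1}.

Trace 225: π^k(225) = [225, 28, 187, 56, 111, 112, 222] for k=0..6.
2 cycles of lengths [262, 1].
263 − 2 = 261 transpositions; sign(π) = (−1)^261 = -1.

-1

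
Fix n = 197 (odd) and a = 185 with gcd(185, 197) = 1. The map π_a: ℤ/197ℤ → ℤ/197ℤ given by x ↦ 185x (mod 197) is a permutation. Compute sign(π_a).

Orbit of 102 under x↦185x: [102, 155, 110, 59, 80, 25, 94]… (length divides ord_197(185)).
Cycle lengths of π_185 on ℤ/197ℤ: [196, 1]; 2 cycles in total.
n − c = 197 − 2 = 195; sign = (−1)^195 = -1.

-1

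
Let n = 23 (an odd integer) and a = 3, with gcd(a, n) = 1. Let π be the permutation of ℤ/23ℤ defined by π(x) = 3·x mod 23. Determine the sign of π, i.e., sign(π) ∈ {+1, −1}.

+1

Trace 4: π^k(4) = [4, 12, 13, 16, 2, 6, 18] for k=0..6.
The orbit structure of x ↦ 3x mod 23: 3 orbits of sizes [11, 11, 1].
Σ(ℓ_i−1) = 23−3 = 20; sign = (−1)^20 = +1.
Check: (3/23) = +1 by Zolotarev.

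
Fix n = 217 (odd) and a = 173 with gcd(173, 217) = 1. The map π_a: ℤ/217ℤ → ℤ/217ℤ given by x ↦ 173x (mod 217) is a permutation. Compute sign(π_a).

-1

Start at x=191: 191 → 59 → 8 → 82 → 81 → 125 → 142 → … (one orbit).
Cycle type of π: 30×6 + 15×2 + 6 + 1; total 10 cycles.
With 10 cycles on 217 points, sign = (−1)^{217−10} = -1.
The Jacobi symbol (173|217) = -1 (Zolotarev) agrees.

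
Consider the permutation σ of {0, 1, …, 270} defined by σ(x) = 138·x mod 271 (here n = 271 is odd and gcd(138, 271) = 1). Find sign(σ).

+1

Start at x=177: 177 → 36 → 90 → 225 → 156 → 119 → 162 → … (one orbit).
3 cycles of lengths [135, 135, 1].
271 − 3 = 268 transpositions; sign(π) = (−1)^268 = +1.
Zolotarev: (138|271) = +1, matching the cycle-count sign.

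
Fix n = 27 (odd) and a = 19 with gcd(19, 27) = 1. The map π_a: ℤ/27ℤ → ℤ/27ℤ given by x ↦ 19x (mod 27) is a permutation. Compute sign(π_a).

Start at x=10: 10 → 1 → 19 → 10 (one orbit).
15 cycles of lengths [3, 3, 3, 3, 3, 3, 1, 1, 1, 1, 1, 1, 1, 1, 1].
n − c = 27 − 15 = 12; sign = (−1)^12 = +1.

+1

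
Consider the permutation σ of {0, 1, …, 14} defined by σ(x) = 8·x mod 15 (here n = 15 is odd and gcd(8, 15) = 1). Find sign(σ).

+1

Start at x=2: 2 → 1 → 8 → 4 → 2 (one orbit).
π_8 has 5 disjoint cycles with lengths [4, 4, 4, 2, 1] on {0,…,14}.
Σ(ℓ_i−1) = 15−5 = 10; sign = (−1)^10 = +1.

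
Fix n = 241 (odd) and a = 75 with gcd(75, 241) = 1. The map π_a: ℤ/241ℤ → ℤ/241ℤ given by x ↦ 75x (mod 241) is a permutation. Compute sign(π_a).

Start at x=116: 116 → 24 → 113 → 40 → 108 → 147 → 180 → … (one orbit).
The orbit structure of x ↦ 75x mod 241: 3 orbits of sizes [120, 120, 1].
Σ(ℓ_i−1) = 241−3 = 238; sign = (−1)^238 = +1.
The Jacobi symbol (75|241) = +1 (Zolotarev) agrees.

+1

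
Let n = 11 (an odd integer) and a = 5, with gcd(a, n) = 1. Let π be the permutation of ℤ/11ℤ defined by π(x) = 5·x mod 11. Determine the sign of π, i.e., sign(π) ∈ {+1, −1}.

+1

Orbit of 3 under x↦5x: [3, 4, 9, 1, 5]… (length divides ord_11(5)).
The orbit structure of x ↦ 5x mod 11: 3 orbits of sizes [5, 5, 1].
Σ(ℓ_i−1) = 11−3 = 8; sign = (−1)^8 = +1.
(5|11)_J = +1 (Zolotarev's lemma cross-check).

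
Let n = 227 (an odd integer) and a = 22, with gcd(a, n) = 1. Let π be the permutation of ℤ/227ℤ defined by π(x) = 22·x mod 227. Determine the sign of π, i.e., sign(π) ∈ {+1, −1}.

Start at x=148: 148 → 78 → 127 → 70 → 178 → 57 → 119 → … (one orbit).
Cycle type of π: 226 + 1; total 2 cycles.
With 2 cycles on 227 points, sign = (−1)^{227−2} = -1.
The Jacobi symbol (22|227) = -1 (Zolotarev) agrees.

-1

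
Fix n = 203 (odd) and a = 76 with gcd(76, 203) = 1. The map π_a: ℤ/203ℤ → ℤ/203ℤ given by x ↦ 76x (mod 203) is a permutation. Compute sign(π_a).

Start at x=188: 188 → 78 → 41 → 71 → 118 → 36 → 97 → … (one orbit).
Cycle lengths of π_76 on ℤ/203ℤ: [28, 28, 28, 28, 28, 28, 28, 2, 2, 2, 1]; 11 cycles in total.
With 11 cycles on 203 points, sign = (−1)^{203−11} = +1.

+1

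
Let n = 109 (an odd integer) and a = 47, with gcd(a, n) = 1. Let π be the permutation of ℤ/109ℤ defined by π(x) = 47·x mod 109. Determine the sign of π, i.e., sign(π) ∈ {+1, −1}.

Trace 13: π^k(13) = [13, 66, 50, 61, 33, 25, 85] for k=0..6.
Cycle lengths of π_47 on ℤ/109ℤ: [108, 1]; 2 cycles in total.
109 − 2 = 107 transpositions; sign(π) = (−1)^107 = -1.
Via Zolotarev, sign(π_{47}) = (47|109) = -1.

-1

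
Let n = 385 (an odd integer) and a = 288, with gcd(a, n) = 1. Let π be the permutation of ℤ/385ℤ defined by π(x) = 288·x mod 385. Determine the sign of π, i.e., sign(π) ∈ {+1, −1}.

Trace 169: π^k(169) = [169, 162, 71, 43, 64, 337, 36] for k=0..6.
Cycle type of π: 20×14 + 10×7 + 4×7 + 1×7; total 35 cycles.
35 cycles on 385: each ℓ→(−1)^(ℓ−1), product (−1)^350 = +1.

+1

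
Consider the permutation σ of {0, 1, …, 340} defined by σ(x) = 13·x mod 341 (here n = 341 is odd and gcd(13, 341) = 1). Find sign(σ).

+1

Trace 69: π^k(69) = [69, 215, 67, 189, 70, 228, 236] for k=0..6.
Cycle type of π: 30×11 + 10 + 1; total 13 cycles.
n − c = 341 − 13 = 328; sign = (−1)^328 = +1.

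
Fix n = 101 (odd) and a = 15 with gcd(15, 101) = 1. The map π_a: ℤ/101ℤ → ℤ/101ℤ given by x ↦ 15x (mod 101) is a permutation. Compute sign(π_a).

-1

Start at x=90: 90 → 37 → 50 → 43 → 39 → 80 → 89 → … (one orbit).
Cycle type of π: 100 + 1; total 2 cycles.
101 − 2 = 99 transpositions; sign(π) = (−1)^99 = -1.
(15|101)_J = -1 (Zolotarev's lemma cross-check).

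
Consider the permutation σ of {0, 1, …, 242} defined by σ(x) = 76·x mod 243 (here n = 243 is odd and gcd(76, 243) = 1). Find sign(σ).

+1

Orbit of 70 under x↦76x: [70, 217, 211, 241, 91, 112, 7]… (length divides ord_243(76)).
Decompose π into cycles: lengths [81, 81, 27, 27, 9, 9, 3, 3, 1, 1, 1] (11 cycles, including the fixed point 0).
n − c = 243 − 11 = 232; sign = (−1)^232 = +1.
Zolotarev: (76|243) = +1, matching the cycle-count sign.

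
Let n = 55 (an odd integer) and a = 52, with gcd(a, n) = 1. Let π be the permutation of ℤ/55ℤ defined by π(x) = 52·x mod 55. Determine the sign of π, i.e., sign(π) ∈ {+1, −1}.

+1

Trace 34: π^k(34) = [34, 8, 31, 17, 4, 43, 36] for k=0..6.
The orbit structure of x ↦ 52x mod 55: 5 orbits of sizes [20, 20, 10, 4, 1].
n − c = 55 − 5 = 50; sign = (−1)^50 = +1.
Zolotarev: (52|55) = +1, matching the cycle-count sign.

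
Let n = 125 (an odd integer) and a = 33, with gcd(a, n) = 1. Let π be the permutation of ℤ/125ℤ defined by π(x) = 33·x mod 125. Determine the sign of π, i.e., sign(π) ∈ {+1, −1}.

-1

Start at x=91: 91 → 3 → 99 → 17 → 61 → 13 → 54 → … (one orbit).
π_33 has 4 disjoint cycles with lengths [100, 20, 4, 1] on {0,…,124}.
n − c = 125 − 4 = 121; sign = (−1)^121 = -1.
Via Zolotarev, sign(π_{33}) = (33|125) = -1.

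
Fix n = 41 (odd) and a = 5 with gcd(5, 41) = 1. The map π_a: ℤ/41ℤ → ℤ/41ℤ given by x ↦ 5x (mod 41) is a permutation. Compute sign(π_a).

+1

Orbit of 36 under x↦5x: [36, 16, 39, 31, 32, 37, 21]… (length divides ord_41(5)).
π_5 has 3 disjoint cycles with lengths [20, 20, 1] on {0,…,40}.
sign(π) = (−1)^{n − #cycles} = (−1)^{41−3} = (−1)^38 = +1.
Zolotarev: (5|41) = +1, matching the cycle-count sign.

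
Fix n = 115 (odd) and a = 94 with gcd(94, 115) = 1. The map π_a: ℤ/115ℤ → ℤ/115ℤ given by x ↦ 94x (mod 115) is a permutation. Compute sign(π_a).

+1

Orbit of 81 under x↦94x: [81, 24, 71, 4, 31, 39, 101]… (length divides ord_115(94)).
π_94 has 9 disjoint cycles with lengths [22, 22, 22, 22, 11, 11, 2, 2, 1] on {0,…,114}.
115 − 9 = 106 transpositions; sign(π) = (−1)^106 = +1.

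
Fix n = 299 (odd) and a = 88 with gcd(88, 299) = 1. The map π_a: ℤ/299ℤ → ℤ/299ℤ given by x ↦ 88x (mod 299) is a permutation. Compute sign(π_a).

-1

Orbit of 170 under x↦88x: [170, 10, 282, 298, 211, 30, 248]… (length divides ord_299(88)).
π_88 has 8 disjoint cycles with lengths [66, 66, 66, 66, 22, 6, 6, 1] on {0,…,298}.
sign(π) = (−1)^{n − #cycles} = (−1)^{299−8} = (−1)^291 = -1.
(88|299)_J = -1 (Zolotarev's lemma cross-check).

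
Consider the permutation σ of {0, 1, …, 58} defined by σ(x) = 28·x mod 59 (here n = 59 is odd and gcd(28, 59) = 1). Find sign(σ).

+1

Orbit of 4 under x↦28x: [4, 53, 9, 16, 35, 36, 5]… (length divides ord_59(28)).
3 cycles of lengths [29, 29, 1].
sign(π) = (−1)^{n − #cycles} = (−1)^{59−3} = (−1)^56 = +1.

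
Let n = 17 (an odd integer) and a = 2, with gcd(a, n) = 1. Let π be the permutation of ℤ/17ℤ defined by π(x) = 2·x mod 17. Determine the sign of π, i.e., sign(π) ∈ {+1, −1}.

+1

Orbit of 4 under x↦2x: [4, 8, 16, 15, 13, 9, 1]… (length divides ord_17(2)).
3 cycles of lengths [8, 8, 1].
17 − 3 = 14 transpositions; sign(π) = (−1)^14 = +1.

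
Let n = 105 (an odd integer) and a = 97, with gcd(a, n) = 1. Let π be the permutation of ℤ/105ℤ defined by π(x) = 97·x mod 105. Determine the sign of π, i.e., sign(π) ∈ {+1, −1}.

Trace 97: π^k(97) = [97, 64, 13, 1] for k=0..3.
Decompose π into cycles: lengths [4, 4, 4, 4, 4, 4, 4, 4, 4, 4, 4, 4, 4, 4, 4, 4, 4, 4, 4, 4, 4, 2, 2, 2, 2, 2, 2, 2, 2, 2, 1, 1, 1] (33 cycles, including the fixed point 0).
105 − 33 = 72 transpositions; sign(π) = (−1)^72 = +1.

+1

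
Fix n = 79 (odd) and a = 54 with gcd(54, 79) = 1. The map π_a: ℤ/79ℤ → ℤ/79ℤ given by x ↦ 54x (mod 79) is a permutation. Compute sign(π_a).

-1

Orbit of 17 under x↦54x: [17, 49, 39, 52, 43, 31, 15]… (length divides ord_79(54)).
2 cycles of lengths [78, 1].
sign(π) = (−1)^{n − #cycles} = (−1)^{79−2} = (−1)^77 = -1.
Check: (54/79) = -1 by Zolotarev.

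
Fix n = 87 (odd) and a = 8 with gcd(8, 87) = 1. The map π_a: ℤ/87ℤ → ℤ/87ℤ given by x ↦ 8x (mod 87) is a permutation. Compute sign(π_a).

Trace 41: π^k(41) = [41, 67, 14, 25, 26, 34, 11] for k=0..6.
Cycle lengths of π_8 on ℤ/87ℤ: [28, 28, 28, 2, 1]; 5 cycles in total.
5 cycles on 87: each ℓ→(−1)^(ℓ−1), product (−1)^82 = +1.
(8|87)_J = +1 (Zolotarev's lemma cross-check).

+1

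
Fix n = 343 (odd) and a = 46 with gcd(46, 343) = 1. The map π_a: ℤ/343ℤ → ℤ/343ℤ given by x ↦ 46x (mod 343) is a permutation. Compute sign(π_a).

+1

Start at x=130: 130 → 149 → 337 → 67 → 338 → 113 → 53 → … (one orbit).
Cycle lengths of π_46 on ℤ/343ℤ: [147, 147, 21, 21, 3, 3, 1]; 7 cycles in total.
With 7 cycles on 343 points, sign = (−1)^{343−7} = +1.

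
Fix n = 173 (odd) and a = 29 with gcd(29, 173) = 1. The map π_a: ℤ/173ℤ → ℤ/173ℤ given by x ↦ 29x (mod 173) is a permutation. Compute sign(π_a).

+1

Trace 29: π^k(29) = [29, 149, 169, 57, 96, 16, 118] for k=0..6.
5 cycles of lengths [43, 43, 43, 43, 1].
n − c = 173 − 5 = 168; sign = (−1)^168 = +1.
(29|173)_J = +1 (Zolotarev's lemma cross-check).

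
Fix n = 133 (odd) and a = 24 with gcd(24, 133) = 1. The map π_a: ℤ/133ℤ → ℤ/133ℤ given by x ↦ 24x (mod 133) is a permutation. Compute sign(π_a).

Trace 130: π^k(130) = [130, 61, 1, 24, 44, 125, 74] for k=0..6.
Decompose π into cycles: lengths [18, 18, 18, 18, 18, 18, 9, 9, 6, 1] (10 cycles, including the fixed point 0).
n − c = 133 − 10 = 123; sign = (−1)^123 = -1.

-1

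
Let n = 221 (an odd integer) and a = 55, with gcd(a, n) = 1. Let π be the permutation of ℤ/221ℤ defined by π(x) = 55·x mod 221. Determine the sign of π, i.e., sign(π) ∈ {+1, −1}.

+1

Trace 55: π^k(55) = [55, 152, 183, 120, 191, 118, 81] for k=0..6.
π_55 has 25 disjoint cycles with lengths [12, 12, 12, 12, 12, 12, 12, 12, 12, 12, 12, 12, 12, 12, 12, 12, 4, 4, 4, 4, 3, 3, 3, 3, 1] on {0,…,220}.
Σ(ℓ_i−1) = 221−25 = 196; sign = (−1)^196 = +1.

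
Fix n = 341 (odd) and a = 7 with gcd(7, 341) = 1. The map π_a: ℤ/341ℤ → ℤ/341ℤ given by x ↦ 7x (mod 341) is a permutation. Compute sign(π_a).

-1

Start at x=98: 98 → 4 → 28 → 196 → 8 → 56 → 51 → … (one orbit).
π_7 has 14 disjoint cycles with lengths [30, 30, 30, 30, 30, 30, 30, 30, 30, 30, 15, 15, 10, 1] on {0,…,340}.
With 14 cycles on 341 points, sign = (−1)^{341−14} = -1.
The Jacobi symbol (7|341) = -1 (Zolotarev) agrees.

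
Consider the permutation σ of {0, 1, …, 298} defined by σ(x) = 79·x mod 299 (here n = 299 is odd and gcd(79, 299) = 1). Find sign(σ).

Trace 235: π^k(235) = [235, 27, 40, 170, 274, 118, 53] for k=0..6.
Cycle lengths of π_79 on ℤ/299ℤ: [22, 22, 22, 22, 22, 22, 22, 22, 22, 22, 22, 22, 22, 1, 1, 1, 1, 1, 1, 1, 1, 1, 1, 1, 1, 1]; 26 cycles in total.
Σ(ℓ_i−1) = 299−26 = 273; sign = (−1)^273 = -1.

-1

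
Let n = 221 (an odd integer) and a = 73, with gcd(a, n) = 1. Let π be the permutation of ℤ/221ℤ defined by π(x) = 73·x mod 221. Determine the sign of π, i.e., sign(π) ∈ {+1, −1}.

+1

Orbit of 118 under x↦73x: [118, 216, 77, 96, 157, 190, 168]… (length divides ord_221(73)).
Cycle lengths of π_73 on ℤ/221ℤ: [16, 16, 16, 16, 16, 16, 16, 16, 16, 16, 16, 16, 16, 4, 4, 4, 1]; 17 cycles in total.
With 17 cycles on 221 points, sign = (−1)^{221−17} = +1.
(73|221)_J = +1 (Zolotarev's lemma cross-check).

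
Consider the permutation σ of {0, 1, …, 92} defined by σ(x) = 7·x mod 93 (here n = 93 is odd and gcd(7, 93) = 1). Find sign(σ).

+1

Orbit of 1 under x↦7x: [1, 7, 49, 64, 76, 67, 4]… (length divides ord_93(7)).
9 cycles of lengths [15, 15, 15, 15, 15, 15, 1, 1, 1].
With 9 cycles on 93 points, sign = (−1)^{93−9} = +1.
(7|93)_J = +1 (Zolotarev's lemma cross-check).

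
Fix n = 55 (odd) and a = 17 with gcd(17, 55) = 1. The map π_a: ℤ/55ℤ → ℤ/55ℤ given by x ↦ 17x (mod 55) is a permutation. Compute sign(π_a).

+1

Start at x=32: 32 → 49 → 8 → 26 → 2 → 34 → 28 → … (one orbit).
Cycle type of π: 20×2 + 10 + 4 + 1; total 5 cycles.
Σ(ℓ_i−1) = 55−5 = 50; sign = (−1)^50 = +1.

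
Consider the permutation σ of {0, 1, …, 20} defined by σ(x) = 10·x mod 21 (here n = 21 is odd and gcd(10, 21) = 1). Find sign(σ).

-1

Trace 19: π^k(19) = [19, 1, 10, 16, 13, 4] for k=0..5.
6 cycles of lengths [6, 6, 6, 1, 1, 1].
With 6 cycles on 21 points, sign = (−1)^{21−6} = -1.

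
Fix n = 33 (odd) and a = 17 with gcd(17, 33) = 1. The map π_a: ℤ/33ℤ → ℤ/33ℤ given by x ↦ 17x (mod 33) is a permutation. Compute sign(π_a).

Orbit of 29 under x↦17x: [29, 31, 32, 16, 8, 4, 2]… (length divides ord_33(17)).
π_17 has 5 disjoint cycles with lengths [10, 10, 10, 2, 1] on {0,…,32}.
5 cycles on 33: each ℓ→(−1)^(ℓ−1), product (−1)^28 = +1.
Via Zolotarev, sign(π_{17}) = (17|33) = +1.

+1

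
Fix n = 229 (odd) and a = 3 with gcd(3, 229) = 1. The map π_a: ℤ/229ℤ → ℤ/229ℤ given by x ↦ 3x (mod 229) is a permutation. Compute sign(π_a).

+1

Start at x=94: 94 → 53 → 159 → 19 → 57 → 171 → 55 → … (one orbit).
π_3 has 5 disjoint cycles with lengths [57, 57, 57, 57, 1] on {0,…,228}.
sign(π) = (−1)^{n − #cycles} = (−1)^{229−5} = (−1)^224 = +1.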